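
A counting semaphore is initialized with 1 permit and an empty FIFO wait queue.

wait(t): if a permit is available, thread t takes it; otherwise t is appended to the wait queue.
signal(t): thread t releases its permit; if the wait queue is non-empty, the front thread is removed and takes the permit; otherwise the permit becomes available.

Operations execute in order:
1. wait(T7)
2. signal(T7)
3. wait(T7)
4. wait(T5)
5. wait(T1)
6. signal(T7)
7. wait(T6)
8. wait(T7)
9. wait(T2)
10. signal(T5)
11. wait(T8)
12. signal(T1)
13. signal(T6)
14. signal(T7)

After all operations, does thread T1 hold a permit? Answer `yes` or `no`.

Answer: no

Derivation:
Step 1: wait(T7) -> count=0 queue=[] holders={T7}
Step 2: signal(T7) -> count=1 queue=[] holders={none}
Step 3: wait(T7) -> count=0 queue=[] holders={T7}
Step 4: wait(T5) -> count=0 queue=[T5] holders={T7}
Step 5: wait(T1) -> count=0 queue=[T5,T1] holders={T7}
Step 6: signal(T7) -> count=0 queue=[T1] holders={T5}
Step 7: wait(T6) -> count=0 queue=[T1,T6] holders={T5}
Step 8: wait(T7) -> count=0 queue=[T1,T6,T7] holders={T5}
Step 9: wait(T2) -> count=0 queue=[T1,T6,T7,T2] holders={T5}
Step 10: signal(T5) -> count=0 queue=[T6,T7,T2] holders={T1}
Step 11: wait(T8) -> count=0 queue=[T6,T7,T2,T8] holders={T1}
Step 12: signal(T1) -> count=0 queue=[T7,T2,T8] holders={T6}
Step 13: signal(T6) -> count=0 queue=[T2,T8] holders={T7}
Step 14: signal(T7) -> count=0 queue=[T8] holders={T2}
Final holders: {T2} -> T1 not in holders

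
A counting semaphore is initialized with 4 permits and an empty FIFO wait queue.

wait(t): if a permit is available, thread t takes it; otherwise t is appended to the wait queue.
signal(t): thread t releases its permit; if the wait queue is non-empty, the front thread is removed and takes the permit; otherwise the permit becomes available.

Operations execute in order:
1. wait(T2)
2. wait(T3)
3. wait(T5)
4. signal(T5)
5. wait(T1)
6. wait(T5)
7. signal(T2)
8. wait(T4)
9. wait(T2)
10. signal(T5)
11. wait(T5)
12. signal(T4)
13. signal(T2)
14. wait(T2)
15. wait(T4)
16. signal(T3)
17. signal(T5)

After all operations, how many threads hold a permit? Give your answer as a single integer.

Answer: 3

Derivation:
Step 1: wait(T2) -> count=3 queue=[] holders={T2}
Step 2: wait(T3) -> count=2 queue=[] holders={T2,T3}
Step 3: wait(T5) -> count=1 queue=[] holders={T2,T3,T5}
Step 4: signal(T5) -> count=2 queue=[] holders={T2,T3}
Step 5: wait(T1) -> count=1 queue=[] holders={T1,T2,T3}
Step 6: wait(T5) -> count=0 queue=[] holders={T1,T2,T3,T5}
Step 7: signal(T2) -> count=1 queue=[] holders={T1,T3,T5}
Step 8: wait(T4) -> count=0 queue=[] holders={T1,T3,T4,T5}
Step 9: wait(T2) -> count=0 queue=[T2] holders={T1,T3,T4,T5}
Step 10: signal(T5) -> count=0 queue=[] holders={T1,T2,T3,T4}
Step 11: wait(T5) -> count=0 queue=[T5] holders={T1,T2,T3,T4}
Step 12: signal(T4) -> count=0 queue=[] holders={T1,T2,T3,T5}
Step 13: signal(T2) -> count=1 queue=[] holders={T1,T3,T5}
Step 14: wait(T2) -> count=0 queue=[] holders={T1,T2,T3,T5}
Step 15: wait(T4) -> count=0 queue=[T4] holders={T1,T2,T3,T5}
Step 16: signal(T3) -> count=0 queue=[] holders={T1,T2,T4,T5}
Step 17: signal(T5) -> count=1 queue=[] holders={T1,T2,T4}
Final holders: {T1,T2,T4} -> 3 thread(s)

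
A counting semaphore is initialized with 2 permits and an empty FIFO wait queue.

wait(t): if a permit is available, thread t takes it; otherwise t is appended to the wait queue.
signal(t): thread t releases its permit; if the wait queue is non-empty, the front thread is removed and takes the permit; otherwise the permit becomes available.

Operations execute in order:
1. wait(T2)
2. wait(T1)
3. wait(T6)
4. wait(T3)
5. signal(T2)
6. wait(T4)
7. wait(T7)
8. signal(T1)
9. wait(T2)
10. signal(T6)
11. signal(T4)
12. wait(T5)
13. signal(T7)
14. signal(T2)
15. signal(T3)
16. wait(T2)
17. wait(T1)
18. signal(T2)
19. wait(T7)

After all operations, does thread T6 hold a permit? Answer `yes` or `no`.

Answer: no

Derivation:
Step 1: wait(T2) -> count=1 queue=[] holders={T2}
Step 2: wait(T1) -> count=0 queue=[] holders={T1,T2}
Step 3: wait(T6) -> count=0 queue=[T6] holders={T1,T2}
Step 4: wait(T3) -> count=0 queue=[T6,T3] holders={T1,T2}
Step 5: signal(T2) -> count=0 queue=[T3] holders={T1,T6}
Step 6: wait(T4) -> count=0 queue=[T3,T4] holders={T1,T6}
Step 7: wait(T7) -> count=0 queue=[T3,T4,T7] holders={T1,T6}
Step 8: signal(T1) -> count=0 queue=[T4,T7] holders={T3,T6}
Step 9: wait(T2) -> count=0 queue=[T4,T7,T2] holders={T3,T6}
Step 10: signal(T6) -> count=0 queue=[T7,T2] holders={T3,T4}
Step 11: signal(T4) -> count=0 queue=[T2] holders={T3,T7}
Step 12: wait(T5) -> count=0 queue=[T2,T5] holders={T3,T7}
Step 13: signal(T7) -> count=0 queue=[T5] holders={T2,T3}
Step 14: signal(T2) -> count=0 queue=[] holders={T3,T5}
Step 15: signal(T3) -> count=1 queue=[] holders={T5}
Step 16: wait(T2) -> count=0 queue=[] holders={T2,T5}
Step 17: wait(T1) -> count=0 queue=[T1] holders={T2,T5}
Step 18: signal(T2) -> count=0 queue=[] holders={T1,T5}
Step 19: wait(T7) -> count=0 queue=[T7] holders={T1,T5}
Final holders: {T1,T5} -> T6 not in holders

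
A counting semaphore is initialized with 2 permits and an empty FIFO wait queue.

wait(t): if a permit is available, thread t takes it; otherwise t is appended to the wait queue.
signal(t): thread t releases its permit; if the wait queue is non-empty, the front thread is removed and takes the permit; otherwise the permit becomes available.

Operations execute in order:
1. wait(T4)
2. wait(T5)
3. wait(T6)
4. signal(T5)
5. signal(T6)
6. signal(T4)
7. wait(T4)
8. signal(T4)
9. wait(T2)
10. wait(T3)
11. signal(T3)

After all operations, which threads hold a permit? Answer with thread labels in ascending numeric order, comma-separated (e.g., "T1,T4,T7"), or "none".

Step 1: wait(T4) -> count=1 queue=[] holders={T4}
Step 2: wait(T5) -> count=0 queue=[] holders={T4,T5}
Step 3: wait(T6) -> count=0 queue=[T6] holders={T4,T5}
Step 4: signal(T5) -> count=0 queue=[] holders={T4,T6}
Step 5: signal(T6) -> count=1 queue=[] holders={T4}
Step 6: signal(T4) -> count=2 queue=[] holders={none}
Step 7: wait(T4) -> count=1 queue=[] holders={T4}
Step 8: signal(T4) -> count=2 queue=[] holders={none}
Step 9: wait(T2) -> count=1 queue=[] holders={T2}
Step 10: wait(T3) -> count=0 queue=[] holders={T2,T3}
Step 11: signal(T3) -> count=1 queue=[] holders={T2}
Final holders: T2

Answer: T2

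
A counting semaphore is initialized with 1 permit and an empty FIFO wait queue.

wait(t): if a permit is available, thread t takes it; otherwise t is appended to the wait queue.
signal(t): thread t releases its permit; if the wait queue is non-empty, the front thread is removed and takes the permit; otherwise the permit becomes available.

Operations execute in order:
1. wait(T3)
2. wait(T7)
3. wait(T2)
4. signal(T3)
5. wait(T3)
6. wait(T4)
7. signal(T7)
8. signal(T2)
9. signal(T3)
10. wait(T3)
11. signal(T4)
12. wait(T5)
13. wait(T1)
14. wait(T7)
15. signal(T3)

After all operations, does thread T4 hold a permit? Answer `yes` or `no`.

Step 1: wait(T3) -> count=0 queue=[] holders={T3}
Step 2: wait(T7) -> count=0 queue=[T7] holders={T3}
Step 3: wait(T2) -> count=0 queue=[T7,T2] holders={T3}
Step 4: signal(T3) -> count=0 queue=[T2] holders={T7}
Step 5: wait(T3) -> count=0 queue=[T2,T3] holders={T7}
Step 6: wait(T4) -> count=0 queue=[T2,T3,T4] holders={T7}
Step 7: signal(T7) -> count=0 queue=[T3,T4] holders={T2}
Step 8: signal(T2) -> count=0 queue=[T4] holders={T3}
Step 9: signal(T3) -> count=0 queue=[] holders={T4}
Step 10: wait(T3) -> count=0 queue=[T3] holders={T4}
Step 11: signal(T4) -> count=0 queue=[] holders={T3}
Step 12: wait(T5) -> count=0 queue=[T5] holders={T3}
Step 13: wait(T1) -> count=0 queue=[T5,T1] holders={T3}
Step 14: wait(T7) -> count=0 queue=[T5,T1,T7] holders={T3}
Step 15: signal(T3) -> count=0 queue=[T1,T7] holders={T5}
Final holders: {T5} -> T4 not in holders

Answer: no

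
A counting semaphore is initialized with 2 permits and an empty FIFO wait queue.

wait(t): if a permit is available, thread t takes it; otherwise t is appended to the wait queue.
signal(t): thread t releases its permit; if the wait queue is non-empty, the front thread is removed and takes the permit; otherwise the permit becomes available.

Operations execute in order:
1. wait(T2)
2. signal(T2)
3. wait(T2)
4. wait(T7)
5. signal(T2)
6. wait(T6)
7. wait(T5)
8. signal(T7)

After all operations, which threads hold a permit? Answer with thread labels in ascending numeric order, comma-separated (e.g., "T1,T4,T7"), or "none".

Answer: T5,T6

Derivation:
Step 1: wait(T2) -> count=1 queue=[] holders={T2}
Step 2: signal(T2) -> count=2 queue=[] holders={none}
Step 3: wait(T2) -> count=1 queue=[] holders={T2}
Step 4: wait(T7) -> count=0 queue=[] holders={T2,T7}
Step 5: signal(T2) -> count=1 queue=[] holders={T7}
Step 6: wait(T6) -> count=0 queue=[] holders={T6,T7}
Step 7: wait(T5) -> count=0 queue=[T5] holders={T6,T7}
Step 8: signal(T7) -> count=0 queue=[] holders={T5,T6}
Final holders: T5,T6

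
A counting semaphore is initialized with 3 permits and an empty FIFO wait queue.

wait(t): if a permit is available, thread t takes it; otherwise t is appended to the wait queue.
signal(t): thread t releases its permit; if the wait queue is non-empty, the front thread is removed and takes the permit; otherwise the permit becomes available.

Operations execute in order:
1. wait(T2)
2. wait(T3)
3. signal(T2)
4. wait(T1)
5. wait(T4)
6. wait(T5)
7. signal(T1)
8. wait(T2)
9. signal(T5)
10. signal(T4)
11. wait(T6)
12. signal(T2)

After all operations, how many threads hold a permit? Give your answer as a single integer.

Answer: 2

Derivation:
Step 1: wait(T2) -> count=2 queue=[] holders={T2}
Step 2: wait(T3) -> count=1 queue=[] holders={T2,T3}
Step 3: signal(T2) -> count=2 queue=[] holders={T3}
Step 4: wait(T1) -> count=1 queue=[] holders={T1,T3}
Step 5: wait(T4) -> count=0 queue=[] holders={T1,T3,T4}
Step 6: wait(T5) -> count=0 queue=[T5] holders={T1,T3,T4}
Step 7: signal(T1) -> count=0 queue=[] holders={T3,T4,T5}
Step 8: wait(T2) -> count=0 queue=[T2] holders={T3,T4,T5}
Step 9: signal(T5) -> count=0 queue=[] holders={T2,T3,T4}
Step 10: signal(T4) -> count=1 queue=[] holders={T2,T3}
Step 11: wait(T6) -> count=0 queue=[] holders={T2,T3,T6}
Step 12: signal(T2) -> count=1 queue=[] holders={T3,T6}
Final holders: {T3,T6} -> 2 thread(s)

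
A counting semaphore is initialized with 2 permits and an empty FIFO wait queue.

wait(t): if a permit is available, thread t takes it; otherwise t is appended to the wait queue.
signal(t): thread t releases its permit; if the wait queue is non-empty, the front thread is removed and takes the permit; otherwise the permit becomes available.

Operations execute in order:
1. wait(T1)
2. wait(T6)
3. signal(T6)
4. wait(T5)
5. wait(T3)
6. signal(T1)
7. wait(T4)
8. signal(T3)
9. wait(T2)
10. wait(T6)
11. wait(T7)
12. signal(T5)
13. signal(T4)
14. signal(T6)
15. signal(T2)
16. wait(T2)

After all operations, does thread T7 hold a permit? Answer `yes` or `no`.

Step 1: wait(T1) -> count=1 queue=[] holders={T1}
Step 2: wait(T6) -> count=0 queue=[] holders={T1,T6}
Step 3: signal(T6) -> count=1 queue=[] holders={T1}
Step 4: wait(T5) -> count=0 queue=[] holders={T1,T5}
Step 5: wait(T3) -> count=0 queue=[T3] holders={T1,T5}
Step 6: signal(T1) -> count=0 queue=[] holders={T3,T5}
Step 7: wait(T4) -> count=0 queue=[T4] holders={T3,T5}
Step 8: signal(T3) -> count=0 queue=[] holders={T4,T5}
Step 9: wait(T2) -> count=0 queue=[T2] holders={T4,T5}
Step 10: wait(T6) -> count=0 queue=[T2,T6] holders={T4,T5}
Step 11: wait(T7) -> count=0 queue=[T2,T6,T7] holders={T4,T5}
Step 12: signal(T5) -> count=0 queue=[T6,T7] holders={T2,T4}
Step 13: signal(T4) -> count=0 queue=[T7] holders={T2,T6}
Step 14: signal(T6) -> count=0 queue=[] holders={T2,T7}
Step 15: signal(T2) -> count=1 queue=[] holders={T7}
Step 16: wait(T2) -> count=0 queue=[] holders={T2,T7}
Final holders: {T2,T7} -> T7 in holders

Answer: yes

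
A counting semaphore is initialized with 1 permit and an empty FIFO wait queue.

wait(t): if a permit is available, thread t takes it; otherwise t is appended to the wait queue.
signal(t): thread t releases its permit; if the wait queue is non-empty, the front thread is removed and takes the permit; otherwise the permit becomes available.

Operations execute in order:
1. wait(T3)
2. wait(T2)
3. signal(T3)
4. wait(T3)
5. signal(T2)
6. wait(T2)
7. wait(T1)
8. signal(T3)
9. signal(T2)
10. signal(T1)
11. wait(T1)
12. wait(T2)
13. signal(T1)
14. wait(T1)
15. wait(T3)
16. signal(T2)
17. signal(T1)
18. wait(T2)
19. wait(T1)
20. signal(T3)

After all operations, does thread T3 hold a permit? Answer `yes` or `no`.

Answer: no

Derivation:
Step 1: wait(T3) -> count=0 queue=[] holders={T3}
Step 2: wait(T2) -> count=0 queue=[T2] holders={T3}
Step 3: signal(T3) -> count=0 queue=[] holders={T2}
Step 4: wait(T3) -> count=0 queue=[T3] holders={T2}
Step 5: signal(T2) -> count=0 queue=[] holders={T3}
Step 6: wait(T2) -> count=0 queue=[T2] holders={T3}
Step 7: wait(T1) -> count=0 queue=[T2,T1] holders={T3}
Step 8: signal(T3) -> count=0 queue=[T1] holders={T2}
Step 9: signal(T2) -> count=0 queue=[] holders={T1}
Step 10: signal(T1) -> count=1 queue=[] holders={none}
Step 11: wait(T1) -> count=0 queue=[] holders={T1}
Step 12: wait(T2) -> count=0 queue=[T2] holders={T1}
Step 13: signal(T1) -> count=0 queue=[] holders={T2}
Step 14: wait(T1) -> count=0 queue=[T1] holders={T2}
Step 15: wait(T3) -> count=0 queue=[T1,T3] holders={T2}
Step 16: signal(T2) -> count=0 queue=[T3] holders={T1}
Step 17: signal(T1) -> count=0 queue=[] holders={T3}
Step 18: wait(T2) -> count=0 queue=[T2] holders={T3}
Step 19: wait(T1) -> count=0 queue=[T2,T1] holders={T3}
Step 20: signal(T3) -> count=0 queue=[T1] holders={T2}
Final holders: {T2} -> T3 not in holders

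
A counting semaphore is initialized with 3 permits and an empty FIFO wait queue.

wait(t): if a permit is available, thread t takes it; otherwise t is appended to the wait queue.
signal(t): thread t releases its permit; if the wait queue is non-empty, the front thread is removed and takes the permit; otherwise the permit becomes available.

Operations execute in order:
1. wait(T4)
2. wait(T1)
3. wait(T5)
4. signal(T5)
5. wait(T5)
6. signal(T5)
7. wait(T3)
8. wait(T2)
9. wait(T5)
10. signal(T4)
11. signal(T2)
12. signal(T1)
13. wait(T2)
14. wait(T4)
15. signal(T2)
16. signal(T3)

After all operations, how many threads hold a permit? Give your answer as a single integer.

Answer: 2

Derivation:
Step 1: wait(T4) -> count=2 queue=[] holders={T4}
Step 2: wait(T1) -> count=1 queue=[] holders={T1,T4}
Step 3: wait(T5) -> count=0 queue=[] holders={T1,T4,T5}
Step 4: signal(T5) -> count=1 queue=[] holders={T1,T4}
Step 5: wait(T5) -> count=0 queue=[] holders={T1,T4,T5}
Step 6: signal(T5) -> count=1 queue=[] holders={T1,T4}
Step 7: wait(T3) -> count=0 queue=[] holders={T1,T3,T4}
Step 8: wait(T2) -> count=0 queue=[T2] holders={T1,T3,T4}
Step 9: wait(T5) -> count=0 queue=[T2,T5] holders={T1,T3,T4}
Step 10: signal(T4) -> count=0 queue=[T5] holders={T1,T2,T3}
Step 11: signal(T2) -> count=0 queue=[] holders={T1,T3,T5}
Step 12: signal(T1) -> count=1 queue=[] holders={T3,T5}
Step 13: wait(T2) -> count=0 queue=[] holders={T2,T3,T5}
Step 14: wait(T4) -> count=0 queue=[T4] holders={T2,T3,T5}
Step 15: signal(T2) -> count=0 queue=[] holders={T3,T4,T5}
Step 16: signal(T3) -> count=1 queue=[] holders={T4,T5}
Final holders: {T4,T5} -> 2 thread(s)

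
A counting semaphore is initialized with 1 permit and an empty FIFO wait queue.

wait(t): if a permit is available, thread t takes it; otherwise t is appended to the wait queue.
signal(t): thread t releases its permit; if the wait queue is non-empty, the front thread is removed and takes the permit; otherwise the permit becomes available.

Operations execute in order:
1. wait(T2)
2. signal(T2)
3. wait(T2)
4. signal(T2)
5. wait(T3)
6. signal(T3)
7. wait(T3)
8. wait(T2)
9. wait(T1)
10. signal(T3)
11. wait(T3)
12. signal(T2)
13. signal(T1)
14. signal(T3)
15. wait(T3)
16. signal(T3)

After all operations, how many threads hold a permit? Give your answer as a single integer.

Answer: 0

Derivation:
Step 1: wait(T2) -> count=0 queue=[] holders={T2}
Step 2: signal(T2) -> count=1 queue=[] holders={none}
Step 3: wait(T2) -> count=0 queue=[] holders={T2}
Step 4: signal(T2) -> count=1 queue=[] holders={none}
Step 5: wait(T3) -> count=0 queue=[] holders={T3}
Step 6: signal(T3) -> count=1 queue=[] holders={none}
Step 7: wait(T3) -> count=0 queue=[] holders={T3}
Step 8: wait(T2) -> count=0 queue=[T2] holders={T3}
Step 9: wait(T1) -> count=0 queue=[T2,T1] holders={T3}
Step 10: signal(T3) -> count=0 queue=[T1] holders={T2}
Step 11: wait(T3) -> count=0 queue=[T1,T3] holders={T2}
Step 12: signal(T2) -> count=0 queue=[T3] holders={T1}
Step 13: signal(T1) -> count=0 queue=[] holders={T3}
Step 14: signal(T3) -> count=1 queue=[] holders={none}
Step 15: wait(T3) -> count=0 queue=[] holders={T3}
Step 16: signal(T3) -> count=1 queue=[] holders={none}
Final holders: {none} -> 0 thread(s)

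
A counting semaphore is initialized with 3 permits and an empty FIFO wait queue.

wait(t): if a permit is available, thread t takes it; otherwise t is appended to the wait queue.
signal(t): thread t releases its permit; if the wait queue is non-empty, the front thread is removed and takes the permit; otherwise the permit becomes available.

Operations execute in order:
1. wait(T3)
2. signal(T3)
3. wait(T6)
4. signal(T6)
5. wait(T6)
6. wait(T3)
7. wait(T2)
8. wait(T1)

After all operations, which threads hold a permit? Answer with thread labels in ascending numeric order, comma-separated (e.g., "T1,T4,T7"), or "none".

Step 1: wait(T3) -> count=2 queue=[] holders={T3}
Step 2: signal(T3) -> count=3 queue=[] holders={none}
Step 3: wait(T6) -> count=2 queue=[] holders={T6}
Step 4: signal(T6) -> count=3 queue=[] holders={none}
Step 5: wait(T6) -> count=2 queue=[] holders={T6}
Step 6: wait(T3) -> count=1 queue=[] holders={T3,T6}
Step 7: wait(T2) -> count=0 queue=[] holders={T2,T3,T6}
Step 8: wait(T1) -> count=0 queue=[T1] holders={T2,T3,T6}
Final holders: T2,T3,T6

Answer: T2,T3,T6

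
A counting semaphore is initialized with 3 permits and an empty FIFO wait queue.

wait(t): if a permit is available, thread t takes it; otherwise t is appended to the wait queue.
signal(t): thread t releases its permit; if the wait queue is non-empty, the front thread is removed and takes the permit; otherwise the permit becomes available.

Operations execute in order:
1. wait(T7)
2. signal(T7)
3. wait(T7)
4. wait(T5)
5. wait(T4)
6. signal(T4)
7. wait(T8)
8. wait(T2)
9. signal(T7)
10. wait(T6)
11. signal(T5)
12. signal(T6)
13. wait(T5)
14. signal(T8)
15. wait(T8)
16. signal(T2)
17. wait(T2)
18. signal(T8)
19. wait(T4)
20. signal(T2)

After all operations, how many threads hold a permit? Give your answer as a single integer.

Step 1: wait(T7) -> count=2 queue=[] holders={T7}
Step 2: signal(T7) -> count=3 queue=[] holders={none}
Step 3: wait(T7) -> count=2 queue=[] holders={T7}
Step 4: wait(T5) -> count=1 queue=[] holders={T5,T7}
Step 5: wait(T4) -> count=0 queue=[] holders={T4,T5,T7}
Step 6: signal(T4) -> count=1 queue=[] holders={T5,T7}
Step 7: wait(T8) -> count=0 queue=[] holders={T5,T7,T8}
Step 8: wait(T2) -> count=0 queue=[T2] holders={T5,T7,T8}
Step 9: signal(T7) -> count=0 queue=[] holders={T2,T5,T8}
Step 10: wait(T6) -> count=0 queue=[T6] holders={T2,T5,T8}
Step 11: signal(T5) -> count=0 queue=[] holders={T2,T6,T8}
Step 12: signal(T6) -> count=1 queue=[] holders={T2,T8}
Step 13: wait(T5) -> count=0 queue=[] holders={T2,T5,T8}
Step 14: signal(T8) -> count=1 queue=[] holders={T2,T5}
Step 15: wait(T8) -> count=0 queue=[] holders={T2,T5,T8}
Step 16: signal(T2) -> count=1 queue=[] holders={T5,T8}
Step 17: wait(T2) -> count=0 queue=[] holders={T2,T5,T8}
Step 18: signal(T8) -> count=1 queue=[] holders={T2,T5}
Step 19: wait(T4) -> count=0 queue=[] holders={T2,T4,T5}
Step 20: signal(T2) -> count=1 queue=[] holders={T4,T5}
Final holders: {T4,T5} -> 2 thread(s)

Answer: 2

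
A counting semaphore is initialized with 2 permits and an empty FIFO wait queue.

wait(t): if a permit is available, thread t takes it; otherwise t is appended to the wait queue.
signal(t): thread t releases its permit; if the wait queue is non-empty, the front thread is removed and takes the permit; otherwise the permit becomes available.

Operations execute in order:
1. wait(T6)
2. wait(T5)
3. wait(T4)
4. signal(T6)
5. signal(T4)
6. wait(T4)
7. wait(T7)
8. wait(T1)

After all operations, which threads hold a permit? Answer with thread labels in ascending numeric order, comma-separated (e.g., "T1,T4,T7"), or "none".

Step 1: wait(T6) -> count=1 queue=[] holders={T6}
Step 2: wait(T5) -> count=0 queue=[] holders={T5,T6}
Step 3: wait(T4) -> count=0 queue=[T4] holders={T5,T6}
Step 4: signal(T6) -> count=0 queue=[] holders={T4,T5}
Step 5: signal(T4) -> count=1 queue=[] holders={T5}
Step 6: wait(T4) -> count=0 queue=[] holders={T4,T5}
Step 7: wait(T7) -> count=0 queue=[T7] holders={T4,T5}
Step 8: wait(T1) -> count=0 queue=[T7,T1] holders={T4,T5}
Final holders: T4,T5

Answer: T4,T5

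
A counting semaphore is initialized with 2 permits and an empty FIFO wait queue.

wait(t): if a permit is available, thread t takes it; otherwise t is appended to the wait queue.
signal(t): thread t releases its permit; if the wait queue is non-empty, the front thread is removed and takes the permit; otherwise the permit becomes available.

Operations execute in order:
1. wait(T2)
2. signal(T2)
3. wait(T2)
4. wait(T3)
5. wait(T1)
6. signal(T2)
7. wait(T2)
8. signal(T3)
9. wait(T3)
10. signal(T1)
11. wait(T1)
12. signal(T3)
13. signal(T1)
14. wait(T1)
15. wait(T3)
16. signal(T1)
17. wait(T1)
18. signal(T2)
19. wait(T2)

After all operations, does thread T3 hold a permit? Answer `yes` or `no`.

Step 1: wait(T2) -> count=1 queue=[] holders={T2}
Step 2: signal(T2) -> count=2 queue=[] holders={none}
Step 3: wait(T2) -> count=1 queue=[] holders={T2}
Step 4: wait(T3) -> count=0 queue=[] holders={T2,T3}
Step 5: wait(T1) -> count=0 queue=[T1] holders={T2,T3}
Step 6: signal(T2) -> count=0 queue=[] holders={T1,T3}
Step 7: wait(T2) -> count=0 queue=[T2] holders={T1,T3}
Step 8: signal(T3) -> count=0 queue=[] holders={T1,T2}
Step 9: wait(T3) -> count=0 queue=[T3] holders={T1,T2}
Step 10: signal(T1) -> count=0 queue=[] holders={T2,T3}
Step 11: wait(T1) -> count=0 queue=[T1] holders={T2,T3}
Step 12: signal(T3) -> count=0 queue=[] holders={T1,T2}
Step 13: signal(T1) -> count=1 queue=[] holders={T2}
Step 14: wait(T1) -> count=0 queue=[] holders={T1,T2}
Step 15: wait(T3) -> count=0 queue=[T3] holders={T1,T2}
Step 16: signal(T1) -> count=0 queue=[] holders={T2,T3}
Step 17: wait(T1) -> count=0 queue=[T1] holders={T2,T3}
Step 18: signal(T2) -> count=0 queue=[] holders={T1,T3}
Step 19: wait(T2) -> count=0 queue=[T2] holders={T1,T3}
Final holders: {T1,T3} -> T3 in holders

Answer: yes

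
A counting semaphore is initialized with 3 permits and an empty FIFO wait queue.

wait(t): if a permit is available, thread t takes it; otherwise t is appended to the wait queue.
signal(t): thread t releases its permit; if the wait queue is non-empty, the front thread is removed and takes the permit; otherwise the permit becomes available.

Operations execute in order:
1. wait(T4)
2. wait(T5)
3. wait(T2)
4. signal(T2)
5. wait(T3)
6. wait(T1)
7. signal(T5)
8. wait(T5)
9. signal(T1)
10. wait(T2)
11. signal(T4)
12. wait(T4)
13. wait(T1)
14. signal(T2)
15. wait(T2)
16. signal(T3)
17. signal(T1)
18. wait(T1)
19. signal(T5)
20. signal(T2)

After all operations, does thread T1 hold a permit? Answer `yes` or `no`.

Step 1: wait(T4) -> count=2 queue=[] holders={T4}
Step 2: wait(T5) -> count=1 queue=[] holders={T4,T5}
Step 3: wait(T2) -> count=0 queue=[] holders={T2,T4,T5}
Step 4: signal(T2) -> count=1 queue=[] holders={T4,T5}
Step 5: wait(T3) -> count=0 queue=[] holders={T3,T4,T5}
Step 6: wait(T1) -> count=0 queue=[T1] holders={T3,T4,T5}
Step 7: signal(T5) -> count=0 queue=[] holders={T1,T3,T4}
Step 8: wait(T5) -> count=0 queue=[T5] holders={T1,T3,T4}
Step 9: signal(T1) -> count=0 queue=[] holders={T3,T4,T5}
Step 10: wait(T2) -> count=0 queue=[T2] holders={T3,T4,T5}
Step 11: signal(T4) -> count=0 queue=[] holders={T2,T3,T5}
Step 12: wait(T4) -> count=0 queue=[T4] holders={T2,T3,T5}
Step 13: wait(T1) -> count=0 queue=[T4,T1] holders={T2,T3,T5}
Step 14: signal(T2) -> count=0 queue=[T1] holders={T3,T4,T5}
Step 15: wait(T2) -> count=0 queue=[T1,T2] holders={T3,T4,T5}
Step 16: signal(T3) -> count=0 queue=[T2] holders={T1,T4,T5}
Step 17: signal(T1) -> count=0 queue=[] holders={T2,T4,T5}
Step 18: wait(T1) -> count=0 queue=[T1] holders={T2,T4,T5}
Step 19: signal(T5) -> count=0 queue=[] holders={T1,T2,T4}
Step 20: signal(T2) -> count=1 queue=[] holders={T1,T4}
Final holders: {T1,T4} -> T1 in holders

Answer: yes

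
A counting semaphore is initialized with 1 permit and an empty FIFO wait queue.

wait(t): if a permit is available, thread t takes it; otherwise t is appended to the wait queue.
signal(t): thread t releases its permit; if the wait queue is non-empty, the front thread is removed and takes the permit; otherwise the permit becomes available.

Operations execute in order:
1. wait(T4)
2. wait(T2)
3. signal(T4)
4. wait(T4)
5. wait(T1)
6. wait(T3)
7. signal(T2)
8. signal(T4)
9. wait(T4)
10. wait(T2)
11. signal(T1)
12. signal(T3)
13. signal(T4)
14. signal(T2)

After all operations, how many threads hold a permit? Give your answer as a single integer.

Step 1: wait(T4) -> count=0 queue=[] holders={T4}
Step 2: wait(T2) -> count=0 queue=[T2] holders={T4}
Step 3: signal(T4) -> count=0 queue=[] holders={T2}
Step 4: wait(T4) -> count=0 queue=[T4] holders={T2}
Step 5: wait(T1) -> count=0 queue=[T4,T1] holders={T2}
Step 6: wait(T3) -> count=0 queue=[T4,T1,T3] holders={T2}
Step 7: signal(T2) -> count=0 queue=[T1,T3] holders={T4}
Step 8: signal(T4) -> count=0 queue=[T3] holders={T1}
Step 9: wait(T4) -> count=0 queue=[T3,T4] holders={T1}
Step 10: wait(T2) -> count=0 queue=[T3,T4,T2] holders={T1}
Step 11: signal(T1) -> count=0 queue=[T4,T2] holders={T3}
Step 12: signal(T3) -> count=0 queue=[T2] holders={T4}
Step 13: signal(T4) -> count=0 queue=[] holders={T2}
Step 14: signal(T2) -> count=1 queue=[] holders={none}
Final holders: {none} -> 0 thread(s)

Answer: 0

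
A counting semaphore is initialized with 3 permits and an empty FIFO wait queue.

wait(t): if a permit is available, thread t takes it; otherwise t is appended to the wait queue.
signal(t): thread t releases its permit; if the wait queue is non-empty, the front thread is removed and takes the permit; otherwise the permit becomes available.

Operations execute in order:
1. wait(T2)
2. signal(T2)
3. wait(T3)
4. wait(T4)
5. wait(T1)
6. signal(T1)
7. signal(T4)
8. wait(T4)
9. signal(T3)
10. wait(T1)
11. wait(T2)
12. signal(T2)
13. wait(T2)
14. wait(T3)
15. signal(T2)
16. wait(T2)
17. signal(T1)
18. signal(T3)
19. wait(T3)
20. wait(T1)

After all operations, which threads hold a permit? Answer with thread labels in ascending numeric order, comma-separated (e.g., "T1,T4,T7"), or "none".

Step 1: wait(T2) -> count=2 queue=[] holders={T2}
Step 2: signal(T2) -> count=3 queue=[] holders={none}
Step 3: wait(T3) -> count=2 queue=[] holders={T3}
Step 4: wait(T4) -> count=1 queue=[] holders={T3,T4}
Step 5: wait(T1) -> count=0 queue=[] holders={T1,T3,T4}
Step 6: signal(T1) -> count=1 queue=[] holders={T3,T4}
Step 7: signal(T4) -> count=2 queue=[] holders={T3}
Step 8: wait(T4) -> count=1 queue=[] holders={T3,T4}
Step 9: signal(T3) -> count=2 queue=[] holders={T4}
Step 10: wait(T1) -> count=1 queue=[] holders={T1,T4}
Step 11: wait(T2) -> count=0 queue=[] holders={T1,T2,T4}
Step 12: signal(T2) -> count=1 queue=[] holders={T1,T4}
Step 13: wait(T2) -> count=0 queue=[] holders={T1,T2,T4}
Step 14: wait(T3) -> count=0 queue=[T3] holders={T1,T2,T4}
Step 15: signal(T2) -> count=0 queue=[] holders={T1,T3,T4}
Step 16: wait(T2) -> count=0 queue=[T2] holders={T1,T3,T4}
Step 17: signal(T1) -> count=0 queue=[] holders={T2,T3,T4}
Step 18: signal(T3) -> count=1 queue=[] holders={T2,T4}
Step 19: wait(T3) -> count=0 queue=[] holders={T2,T3,T4}
Step 20: wait(T1) -> count=0 queue=[T1] holders={T2,T3,T4}
Final holders: T2,T3,T4

Answer: T2,T3,T4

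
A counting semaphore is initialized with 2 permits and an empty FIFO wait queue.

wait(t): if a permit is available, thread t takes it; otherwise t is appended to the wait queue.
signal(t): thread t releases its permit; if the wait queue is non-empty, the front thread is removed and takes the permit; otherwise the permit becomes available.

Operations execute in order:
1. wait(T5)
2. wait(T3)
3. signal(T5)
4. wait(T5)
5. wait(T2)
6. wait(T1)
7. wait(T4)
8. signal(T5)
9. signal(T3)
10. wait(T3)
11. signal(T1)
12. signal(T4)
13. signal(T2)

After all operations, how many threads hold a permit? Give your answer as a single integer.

Answer: 1

Derivation:
Step 1: wait(T5) -> count=1 queue=[] holders={T5}
Step 2: wait(T3) -> count=0 queue=[] holders={T3,T5}
Step 3: signal(T5) -> count=1 queue=[] holders={T3}
Step 4: wait(T5) -> count=0 queue=[] holders={T3,T5}
Step 5: wait(T2) -> count=0 queue=[T2] holders={T3,T5}
Step 6: wait(T1) -> count=0 queue=[T2,T1] holders={T3,T5}
Step 7: wait(T4) -> count=0 queue=[T2,T1,T4] holders={T3,T5}
Step 8: signal(T5) -> count=0 queue=[T1,T4] holders={T2,T3}
Step 9: signal(T3) -> count=0 queue=[T4] holders={T1,T2}
Step 10: wait(T3) -> count=0 queue=[T4,T3] holders={T1,T2}
Step 11: signal(T1) -> count=0 queue=[T3] holders={T2,T4}
Step 12: signal(T4) -> count=0 queue=[] holders={T2,T3}
Step 13: signal(T2) -> count=1 queue=[] holders={T3}
Final holders: {T3} -> 1 thread(s)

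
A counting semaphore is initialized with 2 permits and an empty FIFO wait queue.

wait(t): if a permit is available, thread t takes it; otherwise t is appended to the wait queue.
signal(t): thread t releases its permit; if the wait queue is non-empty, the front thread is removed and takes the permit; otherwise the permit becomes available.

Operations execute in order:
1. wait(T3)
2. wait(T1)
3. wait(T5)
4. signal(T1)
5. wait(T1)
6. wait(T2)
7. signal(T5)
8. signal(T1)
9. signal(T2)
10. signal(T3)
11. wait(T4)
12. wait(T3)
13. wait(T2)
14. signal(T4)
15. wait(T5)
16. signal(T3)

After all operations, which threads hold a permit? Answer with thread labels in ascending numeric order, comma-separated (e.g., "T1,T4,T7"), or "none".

Step 1: wait(T3) -> count=1 queue=[] holders={T3}
Step 2: wait(T1) -> count=0 queue=[] holders={T1,T3}
Step 3: wait(T5) -> count=0 queue=[T5] holders={T1,T3}
Step 4: signal(T1) -> count=0 queue=[] holders={T3,T5}
Step 5: wait(T1) -> count=0 queue=[T1] holders={T3,T5}
Step 6: wait(T2) -> count=0 queue=[T1,T2] holders={T3,T5}
Step 7: signal(T5) -> count=0 queue=[T2] holders={T1,T3}
Step 8: signal(T1) -> count=0 queue=[] holders={T2,T3}
Step 9: signal(T2) -> count=1 queue=[] holders={T3}
Step 10: signal(T3) -> count=2 queue=[] holders={none}
Step 11: wait(T4) -> count=1 queue=[] holders={T4}
Step 12: wait(T3) -> count=0 queue=[] holders={T3,T4}
Step 13: wait(T2) -> count=0 queue=[T2] holders={T3,T4}
Step 14: signal(T4) -> count=0 queue=[] holders={T2,T3}
Step 15: wait(T5) -> count=0 queue=[T5] holders={T2,T3}
Step 16: signal(T3) -> count=0 queue=[] holders={T2,T5}
Final holders: T2,T5

Answer: T2,T5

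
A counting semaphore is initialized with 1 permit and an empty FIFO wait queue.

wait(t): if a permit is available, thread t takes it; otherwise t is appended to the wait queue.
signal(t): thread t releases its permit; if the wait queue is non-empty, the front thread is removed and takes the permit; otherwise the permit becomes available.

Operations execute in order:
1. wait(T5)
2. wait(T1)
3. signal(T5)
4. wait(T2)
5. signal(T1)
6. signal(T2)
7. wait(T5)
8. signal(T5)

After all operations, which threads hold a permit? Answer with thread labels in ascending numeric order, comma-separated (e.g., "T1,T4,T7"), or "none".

Answer: none

Derivation:
Step 1: wait(T5) -> count=0 queue=[] holders={T5}
Step 2: wait(T1) -> count=0 queue=[T1] holders={T5}
Step 3: signal(T5) -> count=0 queue=[] holders={T1}
Step 4: wait(T2) -> count=0 queue=[T2] holders={T1}
Step 5: signal(T1) -> count=0 queue=[] holders={T2}
Step 6: signal(T2) -> count=1 queue=[] holders={none}
Step 7: wait(T5) -> count=0 queue=[] holders={T5}
Step 8: signal(T5) -> count=1 queue=[] holders={none}
Final holders: none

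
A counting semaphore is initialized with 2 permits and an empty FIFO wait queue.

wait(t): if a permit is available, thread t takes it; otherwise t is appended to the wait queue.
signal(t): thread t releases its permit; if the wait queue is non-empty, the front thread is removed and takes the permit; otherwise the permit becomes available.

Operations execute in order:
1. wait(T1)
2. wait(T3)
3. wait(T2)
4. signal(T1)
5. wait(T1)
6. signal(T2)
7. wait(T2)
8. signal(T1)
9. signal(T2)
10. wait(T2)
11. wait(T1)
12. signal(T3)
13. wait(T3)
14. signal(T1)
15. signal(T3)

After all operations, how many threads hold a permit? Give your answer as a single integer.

Answer: 1

Derivation:
Step 1: wait(T1) -> count=1 queue=[] holders={T1}
Step 2: wait(T3) -> count=0 queue=[] holders={T1,T3}
Step 3: wait(T2) -> count=0 queue=[T2] holders={T1,T3}
Step 4: signal(T1) -> count=0 queue=[] holders={T2,T3}
Step 5: wait(T1) -> count=0 queue=[T1] holders={T2,T3}
Step 6: signal(T2) -> count=0 queue=[] holders={T1,T3}
Step 7: wait(T2) -> count=0 queue=[T2] holders={T1,T3}
Step 8: signal(T1) -> count=0 queue=[] holders={T2,T3}
Step 9: signal(T2) -> count=1 queue=[] holders={T3}
Step 10: wait(T2) -> count=0 queue=[] holders={T2,T3}
Step 11: wait(T1) -> count=0 queue=[T1] holders={T2,T3}
Step 12: signal(T3) -> count=0 queue=[] holders={T1,T2}
Step 13: wait(T3) -> count=0 queue=[T3] holders={T1,T2}
Step 14: signal(T1) -> count=0 queue=[] holders={T2,T3}
Step 15: signal(T3) -> count=1 queue=[] holders={T2}
Final holders: {T2} -> 1 thread(s)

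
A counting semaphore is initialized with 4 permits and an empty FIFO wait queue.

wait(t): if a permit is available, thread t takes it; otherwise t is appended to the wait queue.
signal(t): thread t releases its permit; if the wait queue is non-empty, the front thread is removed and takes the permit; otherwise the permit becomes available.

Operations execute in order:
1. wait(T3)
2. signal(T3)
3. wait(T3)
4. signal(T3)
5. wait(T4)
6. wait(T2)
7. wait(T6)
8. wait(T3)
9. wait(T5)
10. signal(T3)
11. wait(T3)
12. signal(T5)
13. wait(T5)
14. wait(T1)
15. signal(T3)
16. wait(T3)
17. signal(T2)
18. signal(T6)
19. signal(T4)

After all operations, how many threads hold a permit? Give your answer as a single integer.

Step 1: wait(T3) -> count=3 queue=[] holders={T3}
Step 2: signal(T3) -> count=4 queue=[] holders={none}
Step 3: wait(T3) -> count=3 queue=[] holders={T3}
Step 4: signal(T3) -> count=4 queue=[] holders={none}
Step 5: wait(T4) -> count=3 queue=[] holders={T4}
Step 6: wait(T2) -> count=2 queue=[] holders={T2,T4}
Step 7: wait(T6) -> count=1 queue=[] holders={T2,T4,T6}
Step 8: wait(T3) -> count=0 queue=[] holders={T2,T3,T4,T6}
Step 9: wait(T5) -> count=0 queue=[T5] holders={T2,T3,T4,T6}
Step 10: signal(T3) -> count=0 queue=[] holders={T2,T4,T5,T6}
Step 11: wait(T3) -> count=0 queue=[T3] holders={T2,T4,T5,T6}
Step 12: signal(T5) -> count=0 queue=[] holders={T2,T3,T4,T6}
Step 13: wait(T5) -> count=0 queue=[T5] holders={T2,T3,T4,T6}
Step 14: wait(T1) -> count=0 queue=[T5,T1] holders={T2,T3,T4,T6}
Step 15: signal(T3) -> count=0 queue=[T1] holders={T2,T4,T5,T6}
Step 16: wait(T3) -> count=0 queue=[T1,T3] holders={T2,T4,T5,T6}
Step 17: signal(T2) -> count=0 queue=[T3] holders={T1,T4,T5,T6}
Step 18: signal(T6) -> count=0 queue=[] holders={T1,T3,T4,T5}
Step 19: signal(T4) -> count=1 queue=[] holders={T1,T3,T5}
Final holders: {T1,T3,T5} -> 3 thread(s)

Answer: 3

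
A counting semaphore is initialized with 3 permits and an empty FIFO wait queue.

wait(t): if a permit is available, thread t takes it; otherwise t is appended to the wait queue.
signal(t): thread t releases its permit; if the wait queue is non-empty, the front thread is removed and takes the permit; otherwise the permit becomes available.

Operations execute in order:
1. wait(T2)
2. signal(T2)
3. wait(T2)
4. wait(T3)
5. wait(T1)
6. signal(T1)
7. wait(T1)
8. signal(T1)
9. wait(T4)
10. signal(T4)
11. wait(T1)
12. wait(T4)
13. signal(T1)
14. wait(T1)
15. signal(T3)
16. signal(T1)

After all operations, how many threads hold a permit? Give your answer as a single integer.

Step 1: wait(T2) -> count=2 queue=[] holders={T2}
Step 2: signal(T2) -> count=3 queue=[] holders={none}
Step 3: wait(T2) -> count=2 queue=[] holders={T2}
Step 4: wait(T3) -> count=1 queue=[] holders={T2,T3}
Step 5: wait(T1) -> count=0 queue=[] holders={T1,T2,T3}
Step 6: signal(T1) -> count=1 queue=[] holders={T2,T3}
Step 7: wait(T1) -> count=0 queue=[] holders={T1,T2,T3}
Step 8: signal(T1) -> count=1 queue=[] holders={T2,T3}
Step 9: wait(T4) -> count=0 queue=[] holders={T2,T3,T4}
Step 10: signal(T4) -> count=1 queue=[] holders={T2,T3}
Step 11: wait(T1) -> count=0 queue=[] holders={T1,T2,T3}
Step 12: wait(T4) -> count=0 queue=[T4] holders={T1,T2,T3}
Step 13: signal(T1) -> count=0 queue=[] holders={T2,T3,T4}
Step 14: wait(T1) -> count=0 queue=[T1] holders={T2,T3,T4}
Step 15: signal(T3) -> count=0 queue=[] holders={T1,T2,T4}
Step 16: signal(T1) -> count=1 queue=[] holders={T2,T4}
Final holders: {T2,T4} -> 2 thread(s)

Answer: 2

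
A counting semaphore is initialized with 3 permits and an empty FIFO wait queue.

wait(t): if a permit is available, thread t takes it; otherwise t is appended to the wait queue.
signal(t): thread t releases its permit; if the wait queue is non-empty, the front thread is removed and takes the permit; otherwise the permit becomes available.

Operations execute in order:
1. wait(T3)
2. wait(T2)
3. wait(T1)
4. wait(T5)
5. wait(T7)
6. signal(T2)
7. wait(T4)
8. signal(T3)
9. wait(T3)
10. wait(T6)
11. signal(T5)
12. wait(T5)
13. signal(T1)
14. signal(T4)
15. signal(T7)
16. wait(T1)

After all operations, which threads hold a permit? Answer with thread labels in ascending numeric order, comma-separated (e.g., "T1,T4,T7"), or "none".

Answer: T3,T5,T6

Derivation:
Step 1: wait(T3) -> count=2 queue=[] holders={T3}
Step 2: wait(T2) -> count=1 queue=[] holders={T2,T3}
Step 3: wait(T1) -> count=0 queue=[] holders={T1,T2,T3}
Step 4: wait(T5) -> count=0 queue=[T5] holders={T1,T2,T3}
Step 5: wait(T7) -> count=0 queue=[T5,T7] holders={T1,T2,T3}
Step 6: signal(T2) -> count=0 queue=[T7] holders={T1,T3,T5}
Step 7: wait(T4) -> count=0 queue=[T7,T4] holders={T1,T3,T5}
Step 8: signal(T3) -> count=0 queue=[T4] holders={T1,T5,T7}
Step 9: wait(T3) -> count=0 queue=[T4,T3] holders={T1,T5,T7}
Step 10: wait(T6) -> count=0 queue=[T4,T3,T6] holders={T1,T5,T7}
Step 11: signal(T5) -> count=0 queue=[T3,T6] holders={T1,T4,T7}
Step 12: wait(T5) -> count=0 queue=[T3,T6,T5] holders={T1,T4,T7}
Step 13: signal(T1) -> count=0 queue=[T6,T5] holders={T3,T4,T7}
Step 14: signal(T4) -> count=0 queue=[T5] holders={T3,T6,T7}
Step 15: signal(T7) -> count=0 queue=[] holders={T3,T5,T6}
Step 16: wait(T1) -> count=0 queue=[T1] holders={T3,T5,T6}
Final holders: T3,T5,T6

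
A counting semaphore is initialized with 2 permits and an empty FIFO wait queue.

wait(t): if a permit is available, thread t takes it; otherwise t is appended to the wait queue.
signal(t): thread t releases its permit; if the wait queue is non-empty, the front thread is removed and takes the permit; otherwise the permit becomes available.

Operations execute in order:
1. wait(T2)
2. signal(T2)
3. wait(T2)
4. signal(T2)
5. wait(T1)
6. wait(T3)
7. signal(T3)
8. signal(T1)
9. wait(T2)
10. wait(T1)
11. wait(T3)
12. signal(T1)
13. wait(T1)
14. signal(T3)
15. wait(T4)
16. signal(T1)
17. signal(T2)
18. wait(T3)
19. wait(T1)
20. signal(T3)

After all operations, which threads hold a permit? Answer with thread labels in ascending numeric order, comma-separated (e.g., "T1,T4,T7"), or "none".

Step 1: wait(T2) -> count=1 queue=[] holders={T2}
Step 2: signal(T2) -> count=2 queue=[] holders={none}
Step 3: wait(T2) -> count=1 queue=[] holders={T2}
Step 4: signal(T2) -> count=2 queue=[] holders={none}
Step 5: wait(T1) -> count=1 queue=[] holders={T1}
Step 6: wait(T3) -> count=0 queue=[] holders={T1,T3}
Step 7: signal(T3) -> count=1 queue=[] holders={T1}
Step 8: signal(T1) -> count=2 queue=[] holders={none}
Step 9: wait(T2) -> count=1 queue=[] holders={T2}
Step 10: wait(T1) -> count=0 queue=[] holders={T1,T2}
Step 11: wait(T3) -> count=0 queue=[T3] holders={T1,T2}
Step 12: signal(T1) -> count=0 queue=[] holders={T2,T3}
Step 13: wait(T1) -> count=0 queue=[T1] holders={T2,T3}
Step 14: signal(T3) -> count=0 queue=[] holders={T1,T2}
Step 15: wait(T4) -> count=0 queue=[T4] holders={T1,T2}
Step 16: signal(T1) -> count=0 queue=[] holders={T2,T4}
Step 17: signal(T2) -> count=1 queue=[] holders={T4}
Step 18: wait(T3) -> count=0 queue=[] holders={T3,T4}
Step 19: wait(T1) -> count=0 queue=[T1] holders={T3,T4}
Step 20: signal(T3) -> count=0 queue=[] holders={T1,T4}
Final holders: T1,T4

Answer: T1,T4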